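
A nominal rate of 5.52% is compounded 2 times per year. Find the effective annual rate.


Formula: EAR = (1 + r/m)^m - 1
Period rate: r/m = 0.0552 / 2 = 0.0276
Compounding: (1 + 0.0276)^2 = 1.055962
EAR = 1.055962 - 1 = 0.055962

0.055962


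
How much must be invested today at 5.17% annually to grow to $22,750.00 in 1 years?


Formula: PV = FV / (1 + r)^n
Substituting: PV = $22,750.00 / (1 + 0.0517)^1
Discount factor: (1.0517)^1 = 1.0517
PV = $22,750.00 / 1.0517 = $21,631.64

$21,631.64


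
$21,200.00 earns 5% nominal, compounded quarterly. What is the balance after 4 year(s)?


Formula: FV = P * (1 + r/m)^(m*t)
Period rate: r/m = 0.05 / 4 = 0.0125
Total periods: m*t = 4 * 4 = 16
Growth factor: (1 + 0.0125)^16 = 1.21989
FV = $21,200.00 * 1.21989 = $25,861.66

$25,861.66


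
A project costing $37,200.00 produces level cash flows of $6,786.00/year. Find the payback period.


Formula: Payback = investment / annual cash flow
Substituting: Payback = $37,200.00 / $6,786.00
Payback = 5.4819 years

5.4819 years


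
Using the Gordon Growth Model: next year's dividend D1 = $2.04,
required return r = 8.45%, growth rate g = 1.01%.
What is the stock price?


Formula: P = D1 / (r - g)
Spread: r - g = 0.0845 - 0.0101 = 0.0744
Substituting: P = $2.04 / 0.0744
P = $27.42

$27.42


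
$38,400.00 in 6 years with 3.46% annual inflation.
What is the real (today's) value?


Formula: Real value = nominal / (1 + inflation)^years
Price level: (1 + 0.0346)^6 = 1.226408
Real value = $38,400.00 / 1.226408 = $31,310.96

$31,310.96


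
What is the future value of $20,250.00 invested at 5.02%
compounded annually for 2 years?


Formula: FV = P * (1 + r)^n
Substituting: FV = $20,250.00 * (1 + 0.0502)^2
Growth factor: (1.0502)^2 = 1.10292
FV = $20,250.00 * 1.10292 = $22,334.13

$22,334.13


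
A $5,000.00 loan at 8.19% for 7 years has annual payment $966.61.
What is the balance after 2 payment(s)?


Formula: Balance = PV*(1+r)^k - PMT*((1+r)^k - 1)/r
Growth: (1 + 0.0819)^2 = 1.170508
Accumulated factor: ((1+r)^k - 1)/r = 2.0819
Balance = $5,000.00 * 1.170508 - $966.61 * 2.0819
Balance = $3,840.15

$3,840.15


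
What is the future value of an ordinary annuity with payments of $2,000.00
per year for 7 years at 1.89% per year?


Formula: FV = PMT * ((1+r)^n - 1) / r
Growth factor: (1 + 0.0189)^7 = 1.140042
Numerator: 1.140042 - 1 = 0.140042
FV = $2,000.00 * 0.140042 / 0.0189 = $14,819.28

$14,819.28


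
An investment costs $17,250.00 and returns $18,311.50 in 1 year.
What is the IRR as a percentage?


Formula: IRR = C1/C0 - 1
Substituting: IRR = $18,311.50 / $17,250.00 - 1
Ratio: 1.061536 - 1 = 0.061536
IRR = 6.1536%

6.1536%


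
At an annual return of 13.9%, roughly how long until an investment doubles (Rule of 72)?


Formula: Years ≈ 72 / r
Substituting: Years ≈ 72 / 13.9
Years ≈ 5.2

5.2 years


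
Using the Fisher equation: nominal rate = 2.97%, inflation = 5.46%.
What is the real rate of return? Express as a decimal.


Formula: (1 + r_real) = (1 + r_nom) / (1 + inflation)
Substituting: (1 + r_real) = 1.0297 / 1.0546
(1 + r_real) = 0.976389
r_real = 0.976389 - 1 = -0.023611

-0.023611


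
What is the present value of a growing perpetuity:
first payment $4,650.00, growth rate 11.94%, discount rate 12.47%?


Formula: PV = C / (r - g)
Spread: r - g = 0.1247 - 0.1194 = 0.0053
Substituting: PV = $4,650.00 / 0.0053
PV = $877,358.49

$877,358.49


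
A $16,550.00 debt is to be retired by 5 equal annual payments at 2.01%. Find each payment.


Formula: PMT = PV * r / (1 - (1+r)^(-n))
Denominator: 1 - (1 + 0.0201)^(-5) = 0.094713
Numerator: $16,550.00 * 0.0201 = 332.655
PMT = 332.655 / 0.094713 = $3,512.24

$3,512.24


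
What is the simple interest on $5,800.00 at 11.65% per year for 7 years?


Formula: I = P * r * t
Substituting: I = $5,800.00 * 0.1165 * 7
Step: I = $5,800.00 * 0.8155
I = $4,729.90

$4,729.90


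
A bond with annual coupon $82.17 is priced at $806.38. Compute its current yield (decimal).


Formula: Current yield = annual coupon / price
Substituting: CY = $82.17 / $806.38
CY = 0.1019

0.1019


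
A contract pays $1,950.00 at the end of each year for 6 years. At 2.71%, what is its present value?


Formula: PV = PMT * (1 - (1+r)^(-n)) / r
Discount factor: (1 + 0.0271)^(-6) = 0.851773
Bracket: 1 - 0.851773 = 0.148227
PV = $1,950.00 * 0.148227 / 0.0271 = $10,665.81

$10,665.81


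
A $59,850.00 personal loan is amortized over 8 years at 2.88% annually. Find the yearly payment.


Formula: PMT = PV * r / (1 - (1+r)^(-n))
Denominator: 1 - (1 + 0.0288)^(-8) = 0.203194
Numerator: $59,850.00 * 0.0288 = 1723.68
PMT = 1723.68 / 0.203194 = $8,482.91

$8,482.91


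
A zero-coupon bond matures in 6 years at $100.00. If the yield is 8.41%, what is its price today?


Formula: Price = FV / (1 + r)^n
Substituting: Price = $100.00 / (1 + 0.0841)^6
Discount factor: (1.0841)^6 = 1.623365
Price = $100.00 / 1.623365 = $61.60

$61.60


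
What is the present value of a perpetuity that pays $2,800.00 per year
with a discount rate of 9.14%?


Formula: PV = C / r
Substituting: PV = $2,800.00 / 0.0914
PV = $30,634.57

$30,634.57


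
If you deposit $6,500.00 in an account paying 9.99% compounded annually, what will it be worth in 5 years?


Formula: FV = P * (1 + r)^n
Substituting: FV = $6,500.00 * (1 + 0.0999)^5
Growth factor: (1.0999)^5 = 1.609778
FV = $6,500.00 * 1.609778 = $10,463.56

$10,463.56


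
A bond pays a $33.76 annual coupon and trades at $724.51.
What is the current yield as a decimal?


Formula: Current yield = annual coupon / price
Substituting: CY = $33.76 / $724.51
CY = 0.046597

0.046597


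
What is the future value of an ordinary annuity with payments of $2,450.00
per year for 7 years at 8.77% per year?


Formula: FV = PMT * ((1+r)^n - 1) / r
Growth factor: (1 + 0.0877)^7 = 1.801208
Numerator: 1.801208 - 1 = 0.801208
FV = $2,450.00 * 0.801208 / 0.0877 = $22,382.67

$22,382.67


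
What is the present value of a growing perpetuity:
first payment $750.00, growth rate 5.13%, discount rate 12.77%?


Formula: PV = C / (r - g)
Spread: r - g = 0.1277 - 0.0513 = 0.0764
Substituting: PV = $750.00 / 0.0764
PV = $9,816.75

$9,816.75


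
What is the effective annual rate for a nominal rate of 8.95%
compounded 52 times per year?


Formula: EAR = (1 + r/m)^m - 1
Period rate: r/m = 0.0895 / 52 = 0.001721
Compounding: (1 + 0.001721)^52 = 1.093543
EAR = 1.093543 - 1 = 0.093543

0.093543


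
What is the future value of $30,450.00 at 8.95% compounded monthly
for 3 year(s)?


Formula: FV = P * (1 + r/m)^(m*t)
Period rate: r/m = 0.0895 / 12 = 0.007458
Total periods: m*t = 12 * 3 = 36
Growth factor: (1 + 0.007458)^36 = 1.306698
FV = $30,450.00 * 1.306698 = $39,788.97

$39,788.97


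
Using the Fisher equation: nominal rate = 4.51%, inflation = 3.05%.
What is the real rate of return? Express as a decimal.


Formula: (1 + r_real) = (1 + r_nom) / (1 + inflation)
Substituting: (1 + r_real) = 1.0451 / 1.0305
(1 + r_real) = 1.014168
r_real = 1.014168 - 1 = 0.014168

0.014168


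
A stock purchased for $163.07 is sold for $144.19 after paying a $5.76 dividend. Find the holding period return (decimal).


Formula: HPR = (P1 - P0 + D) / P0
Gain: $144.19 - $163.07 + $5.76 = -$13.12
HPR = -$13.12 / $163.07 = -0.0805

-0.0805


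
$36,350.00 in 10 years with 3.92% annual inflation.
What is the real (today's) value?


Formula: Real value = nominal / (1 + inflation)^years
Price level: (1 + 0.0392)^10 = 1.468897
Real value = $36,350.00 / 1.468897 = $24,746.46

$24,746.46


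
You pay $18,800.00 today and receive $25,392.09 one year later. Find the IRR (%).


Formula: IRR = C1/C0 - 1
Substituting: IRR = $25,392.09 / $18,800.00 - 1
Ratio: 1.350643 - 1 = 0.350643
IRR = 35.0643%

35.0643%


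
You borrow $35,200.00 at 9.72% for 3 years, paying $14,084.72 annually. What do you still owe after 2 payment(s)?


Formula: Balance = PV*(1+r)^k - PMT*((1+r)^k - 1)/r
Growth: (1 + 0.0972)^2 = 1.203848
Accumulated factor: ((1+r)^k - 1)/r = 2.0972
Balance = $35,200.00 * 1.203848 - $14,084.72 * 2.0972
Balance = $12,836.97

$12,836.97


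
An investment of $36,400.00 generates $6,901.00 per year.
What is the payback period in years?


Formula: Payback = investment / annual cash flow
Substituting: Payback = $36,400.00 / $6,901.00
Payback = 5.2746 years

5.2746 years


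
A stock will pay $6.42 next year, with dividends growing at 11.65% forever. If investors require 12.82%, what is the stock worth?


Formula: P = D1 / (r - g)
Spread: r - g = 0.1282 - 0.1165 = 0.0117
Substituting: P = $6.42 / 0.0117
P = $548.72

$548.72


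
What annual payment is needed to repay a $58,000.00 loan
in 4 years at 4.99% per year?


Formula: PMT = PV * r / (1 - (1+r)^(-n))
Denominator: 1 - (1 + 0.0499)^(-4) = 0.176984
Numerator: $58,000.00 * 0.0499 = 2894.2
PMT = 2894.2 / 0.176984 = $16,352.89

$16,352.89


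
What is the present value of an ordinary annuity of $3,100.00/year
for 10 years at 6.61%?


Formula: PV = PMT * (1 - (1+r)^(-n)) / r
Discount factor: (1 + 0.0661)^(-10) = 0.527255
Bracket: 1 - 0.527255 = 0.472745
PV = $3,100.00 * 0.472745 / 0.0661 = $22,171.10

$22,171.10


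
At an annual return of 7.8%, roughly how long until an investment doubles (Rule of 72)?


Formula: Years ≈ 72 / r
Substituting: Years ≈ 72 / 7.8
Years ≈ 9.2

9.2 years


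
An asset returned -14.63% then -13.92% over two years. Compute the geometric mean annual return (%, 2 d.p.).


Formula: Geometric mean = ((1+r1)*(1+r2))^(1/2) - 1
Product: (1 + -0.1463) * (1 + -0.1392) = 0.8537 * 0.8608 = 0.734865
Square root: 0.734865^0.5 = 0.857243
Geometric mean = 0.857243 - 1 = -0.142757
As percentage: -14.28%

-14.28%


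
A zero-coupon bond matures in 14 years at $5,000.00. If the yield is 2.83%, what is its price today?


Formula: Price = FV / (1 + r)^n
Substituting: Price = $5,000.00 / (1 + 0.0283)^14
Discount factor: (1.0283)^14 = 1.478011
Price = $5,000.00 / 1.478011 = $3,382.92

$3,382.92


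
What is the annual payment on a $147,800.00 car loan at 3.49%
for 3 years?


Formula: PMT = PV * r / (1 - (1+r)^(-n))
Denominator: 1 - (1 + 0.0349)^(-3) = 0.097796
Numerator: $147,800.00 * 0.0349 = 5158.22
PMT = 5158.22 / 0.097796 = $52,744.79

$52,744.79


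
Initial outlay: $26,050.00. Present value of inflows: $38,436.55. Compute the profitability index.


Formula: PI = PV(cash flows) / initial investment
Substituting: PI = $38,436.55 / $26,050.00
PI = 1.4755

1.4755


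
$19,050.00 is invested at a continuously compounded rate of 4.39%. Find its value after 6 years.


Formula: FV = P * e^(r*t)
Exponent: r*t = 0.0439 * 6 = 0.2634
e^(0.2634) = 1.301347
FV = $19,050.00 * 1.301347 = $24,790.66

$24,790.66


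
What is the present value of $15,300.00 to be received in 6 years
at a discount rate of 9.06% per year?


Formula: PV = FV / (1 + r)^n
Substituting: PV = $15,300.00 / (1 + 0.0906)^6
Discount factor: (1.0906)^6 = 1.682647
PV = $15,300.00 / 1.682647 = $9,092.82

$9,092.82


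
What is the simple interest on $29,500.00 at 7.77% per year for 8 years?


Formula: I = P * r * t
Substituting: I = $29,500.00 * 0.0777 * 8
Step: I = $29,500.00 * 0.6216
I = $18,337.20

$18,337.20


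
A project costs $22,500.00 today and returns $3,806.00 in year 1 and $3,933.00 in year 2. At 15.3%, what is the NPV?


Formula: NPV = C0 + C1/(1+r) + C2/(1+r)^2
Discount C1: $3,806.00 / (1 + 0.153) = $3,300.95
Discount C2: $3,933.00 / (1 + 0.153)^2 = $2,958.46
NPV = -$22,500.00 + $3,300.95 + $2,958.46 = -$16,240.59

-$16,240.59


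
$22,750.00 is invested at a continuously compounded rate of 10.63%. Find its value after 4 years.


Formula: FV = P * e^(r*t)
Exponent: r*t = 0.1063 * 4 = 0.4252
e^(0.4252) = 1.529896
FV = $22,750.00 * 1.529896 = $34,805.14

$34,805.14


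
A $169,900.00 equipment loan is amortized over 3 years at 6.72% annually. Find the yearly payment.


Formula: PMT = PV * r / (1 - (1+r)^(-n))
Denominator: 1 - (1 + 0.0672)^(-3) = 0.17726
Numerator: $169,900.00 * 0.0672 = 11417.28
PMT = 11417.28 / 0.17726 = $64,409.75

$64,409.75


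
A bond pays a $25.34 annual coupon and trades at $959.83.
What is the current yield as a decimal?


Formula: Current yield = annual coupon / price
Substituting: CY = $25.34 / $959.83
CY = 0.026401

0.026401


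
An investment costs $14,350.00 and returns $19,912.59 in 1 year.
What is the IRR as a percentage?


Formula: IRR = C1/C0 - 1
Substituting: IRR = $19,912.59 / $14,350.00 - 1
Ratio: 1.387637 - 1 = 0.387637
IRR = 38.7637%

38.7637%


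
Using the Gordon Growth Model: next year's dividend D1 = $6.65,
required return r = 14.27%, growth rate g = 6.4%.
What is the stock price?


Formula: P = D1 / (r - g)
Spread: r - g = 0.1427 - 0.064 = 0.0787
Substituting: P = $6.65 / 0.0787
P = $84.50

$84.50


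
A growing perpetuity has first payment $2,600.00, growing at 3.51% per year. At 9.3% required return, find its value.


Formula: PV = C / (r - g)
Spread: r - g = 0.093 - 0.0351 = 0.0579
Substituting: PV = $2,600.00 / 0.0579
PV = $44,905.01

$44,905.01


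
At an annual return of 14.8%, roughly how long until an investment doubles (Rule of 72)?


Formula: Years ≈ 72 / r
Substituting: Years ≈ 72 / 14.8
Years ≈ 4.9

4.9 years


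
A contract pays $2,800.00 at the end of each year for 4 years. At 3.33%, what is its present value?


Formula: PV = PMT * (1 - (1+r)^(-n)) / r
Discount factor: (1 + 0.0333)^(-4) = 0.877191
Bracket: 1 - 0.877191 = 0.122809
PV = $2,800.00 * 0.122809 / 0.0333 = $10,326.26

$10,326.26


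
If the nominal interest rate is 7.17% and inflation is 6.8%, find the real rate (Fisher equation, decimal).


Formula: (1 + r_real) = (1 + r_nom) / (1 + inflation)
Substituting: (1 + r_real) = 1.0717 / 1.068
(1 + r_real) = 1.003464
r_real = 1.003464 - 1 = 0.003464

0.003464


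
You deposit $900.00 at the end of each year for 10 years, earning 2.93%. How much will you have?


Formula: FV = PMT * ((1+r)^n - 1) / r
Growth factor: (1 + 0.0293)^10 = 1.334811
Numerator: 1.334811 - 1 = 0.334811
FV = $900.00 * 0.334811 / 0.0293 = $10,284.29

$10,284.29


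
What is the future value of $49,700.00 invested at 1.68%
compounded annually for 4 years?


Formula: FV = P * (1 + r)^n
Substituting: FV = $49,700.00 * (1 + 0.0168)^4
Growth factor: (1.0168)^4 = 1.068912
FV = $49,700.00 * 1.068912 = $53,124.95

$53,124.95


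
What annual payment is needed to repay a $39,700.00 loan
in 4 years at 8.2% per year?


Formula: PMT = PV * r / (1 - (1+r)^(-n))
Denominator: 1 - (1 + 0.082)^(-4) = 0.27039
Numerator: $39,700.00 * 0.082 = 3255.4
PMT = 3255.4 / 0.27039 = $12,039.66

$12,039.66


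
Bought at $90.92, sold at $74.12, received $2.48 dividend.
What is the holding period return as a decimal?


Formula: HPR = (P1 - P0 + D) / P0
Gain: $74.12 - $90.92 + $2.48 = -$14.32
HPR = -$14.32 / $90.92 = -0.1575

-0.1575


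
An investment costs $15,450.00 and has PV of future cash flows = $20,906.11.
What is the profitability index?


Formula: PI = PV(cash flows) / initial investment
Substituting: PI = $20,906.11 / $15,450.00
PI = 1.3531

1.3531


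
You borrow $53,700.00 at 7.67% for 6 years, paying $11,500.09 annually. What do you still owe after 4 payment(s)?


Formula: Balance = PV*(1+r)^k - PMT*((1+r)^k - 1)/r
Growth: (1 + 0.0767)^4 = 1.343937
Accumulated factor: ((1+r)^k - 1)/r = 4.484183
Balance = $53,700.00 * 1.343937 - $11,500.09 * 4.484183
Balance = $20,600.90

$20,600.90


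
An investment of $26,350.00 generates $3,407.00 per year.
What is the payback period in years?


Formula: Payback = investment / annual cash flow
Substituting: Payback = $26,350.00 / $3,407.00
Payback = 7.7341 years

7.7341 years


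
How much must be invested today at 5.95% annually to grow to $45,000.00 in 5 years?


Formula: PV = FV / (1 + r)^n
Substituting: PV = $45,000.00 / (1 + 0.0595)^5
Discount factor: (1.0595)^5 = 1.335072
PV = $45,000.00 / 1.335072 = $33,706.04

$33,706.04


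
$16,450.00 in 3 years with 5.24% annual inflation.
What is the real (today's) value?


Formula: Real value = nominal / (1 + inflation)^years
Price level: (1 + 0.0524)^3 = 1.165581
Real value = $16,450.00 / 1.165581 = $14,113.13

$14,113.13


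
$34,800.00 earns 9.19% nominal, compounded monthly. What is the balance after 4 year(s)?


Formula: FV = P * (1 + r/m)^(m*t)
Period rate: r/m = 0.0919 / 12 = 0.007658
Total periods: m*t = 12 * 4 = 48
Growth factor: (1 + 0.007658)^48 = 1.442243
FV = $34,800.00 * 1.442243 = $50,190.06

$50,190.06


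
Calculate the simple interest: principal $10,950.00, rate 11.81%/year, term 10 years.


Formula: I = P * r * t
Substituting: I = $10,950.00 * 0.1181 * 10
Step: I = $10,950.00 * 1.181
I = $12,931.95

$12,931.95


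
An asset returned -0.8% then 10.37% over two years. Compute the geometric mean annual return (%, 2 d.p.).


Formula: Geometric mean = ((1+r1)*(1+r2))^(1/2) - 1
Product: (1 + -0.008) * (1 + 0.1037) = 0.992 * 1.1037 = 1.09487
Square root: 1.09487^0.5 = 1.046361
Geometric mean = 1.046361 - 1 = 0.046361
As percentage: 4.64%

4.64%


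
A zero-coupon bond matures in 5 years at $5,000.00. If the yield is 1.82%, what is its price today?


Formula: Price = FV / (1 + r)^n
Substituting: Price = $5,000.00 / (1 + 0.0182)^5
Discount factor: (1.0182)^5 = 1.094373
Price = $5,000.00 / 1.094373 = $4,568.83

$4,568.83


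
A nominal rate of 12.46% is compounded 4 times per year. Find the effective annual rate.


Formula: EAR = (1 + r/m)^m - 1
Period rate: r/m = 0.1246 / 4 = 0.03115
Compounding: (1 + 0.03115)^4 = 1.130544
EAR = 1.130544 - 1 = 0.130544

0.130544


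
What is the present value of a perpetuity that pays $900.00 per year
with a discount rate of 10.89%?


Formula: PV = C / r
Substituting: PV = $900.00 / 0.1089
PV = $8,264.46

$8,264.46


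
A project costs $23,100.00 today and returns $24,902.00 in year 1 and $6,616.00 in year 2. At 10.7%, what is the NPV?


Formula: NPV = C0 + C1/(1+r) + C2/(1+r)^2
Discount C1: $24,902.00 / (1 + 0.107) = $22,495.03
Discount C2: $6,616.00 / (1 + 0.107)^2 = $5,398.84
NPV = -$23,100.00 + $22,495.03 + $5,398.84 = $4,793.87

$4,793.87


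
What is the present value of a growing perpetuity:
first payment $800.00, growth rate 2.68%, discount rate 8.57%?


Formula: PV = C / (r - g)
Spread: r - g = 0.0857 - 0.0268 = 0.0589
Substituting: PV = $800.00 / 0.0589
PV = $13,582.34

$13,582.34


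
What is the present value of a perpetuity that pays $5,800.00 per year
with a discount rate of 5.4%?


Formula: PV = C / r
Substituting: PV = $5,800.00 / 0.054
PV = $107,407.41

$107,407.41


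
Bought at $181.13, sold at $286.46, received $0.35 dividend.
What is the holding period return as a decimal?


Formula: HPR = (P1 - P0 + D) / P0
Gain: $286.46 - $181.13 + $0.35 = $105.68
HPR = $105.68 / $181.13 = 0.5834

0.5834


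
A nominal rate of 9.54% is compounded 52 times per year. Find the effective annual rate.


Formula: EAR = (1 + r/m)^m - 1
Period rate: r/m = 0.0954 / 52 = 0.001835
Compounding: (1 + 0.001835)^52 = 1.100003
EAR = 1.100003 - 1 = 0.100003

0.100003


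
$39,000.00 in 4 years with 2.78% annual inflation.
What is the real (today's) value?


Formula: Real value = nominal / (1 + inflation)^years
Price level: (1 + 0.0278)^4 = 1.115924
Real value = $39,000.00 / 1.115924 = $34,948.63

$34,948.63


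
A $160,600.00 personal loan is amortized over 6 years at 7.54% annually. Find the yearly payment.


Formula: PMT = PV * r / (1 - (1+r)^(-n))
Denominator: 1 - (1 + 0.0754)^(-6) = 0.353483
Numerator: $160,600.00 * 0.0754 = 12109.24
PMT = 12109.24 / 0.353483 = $34,256.90

$34,256.90


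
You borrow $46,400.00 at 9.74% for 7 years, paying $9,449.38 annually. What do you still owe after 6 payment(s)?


Formula: Balance = PV*(1+r)^k - PMT*((1+r)^k - 1)/r
Growth: (1 + 0.0974)^6 = 1.746585
Accumulated factor: ((1+r)^k - 1)/r = 7.665144
Balance = $46,400.00 * 1.746585 - $9,449.38 * 7.665144
Balance = $8,610.69

$8,610.69


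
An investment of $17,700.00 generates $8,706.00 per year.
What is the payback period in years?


Formula: Payback = investment / annual cash flow
Substituting: Payback = $17,700.00 / $8,706.00
Payback = 2.0331 years

2.0331 years


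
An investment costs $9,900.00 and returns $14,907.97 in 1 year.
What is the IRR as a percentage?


Formula: IRR = C1/C0 - 1
Substituting: IRR = $14,907.97 / $9,900.00 - 1
Ratio: 1.505856 - 1 = 0.505856
IRR = 50.5856%

50.5856%


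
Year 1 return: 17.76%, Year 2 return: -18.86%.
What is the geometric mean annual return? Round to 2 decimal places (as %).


Formula: Geometric mean = ((1+r1)*(1+r2))^(1/2) - 1
Product: (1 + 0.1776) * (1 + -0.1886) = 1.1776 * 0.8114 = 0.955505
Square root: 0.955505^0.5 = 0.977499
Geometric mean = 0.977499 - 1 = -0.022501
As percentage: -2.25%

-2.25%


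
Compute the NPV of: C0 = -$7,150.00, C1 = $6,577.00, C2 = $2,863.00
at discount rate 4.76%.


Formula: NPV = C0 + C1/(1+r) + C2/(1+r)^2
Discount C1: $6,577.00 / (1 + 0.0476) = $6,278.16
Discount C2: $2,863.00 / (1 + 0.0476)^2 = $2,608.74
NPV = -$7,150.00 + $6,278.16 + $2,608.74 = $1,736.90

$1,736.90


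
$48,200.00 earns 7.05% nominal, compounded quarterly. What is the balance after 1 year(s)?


Formula: FV = P * (1 + r/m)^(m*t)
Period rate: r/m = 0.0705 / 4 = 0.017625
Total periods: m*t = 4 * 1 = 4
Growth factor: (1 + 0.017625)^4 = 1.072386
FV = $48,200.00 * 1.072386 = $51,689.00

$51,689.00


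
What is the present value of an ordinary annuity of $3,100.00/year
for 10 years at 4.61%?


Formula: PV = PMT * (1 - (1+r)^(-n)) / r
Discount factor: (1 + 0.0461)^(-10) = 0.637189
Bracket: 1 - 0.637189 = 0.362811
PV = $3,100.00 * 0.362811 / 0.0461 = $24,397.30

$24,397.30


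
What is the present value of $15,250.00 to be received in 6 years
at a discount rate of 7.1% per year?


Formula: PV = FV / (1 + r)^n
Substituting: PV = $15,250.00 / (1 + 0.071)^6
Discount factor: (1.071)^6 = 1.509165
PV = $15,250.00 / 1.509165 = $10,104.92

$10,104.92


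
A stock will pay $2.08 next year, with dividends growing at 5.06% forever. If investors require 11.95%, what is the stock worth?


Formula: P = D1 / (r - g)
Spread: r - g = 0.1195 - 0.0506 = 0.0689
Substituting: P = $2.08 / 0.0689
P = $30.19

$30.19


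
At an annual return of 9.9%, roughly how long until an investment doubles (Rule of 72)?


Formula: Years ≈ 72 / r
Substituting: Years ≈ 72 / 9.9
Years ≈ 7.3

7.3 years


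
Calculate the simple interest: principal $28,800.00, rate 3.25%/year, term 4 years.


Formula: I = P * r * t
Substituting: I = $28,800.00 * 0.0325 * 4
Step: I = $28,800.00 * 0.13
I = $3,744.00

$3,744.00


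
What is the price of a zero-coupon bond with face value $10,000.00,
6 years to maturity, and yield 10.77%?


Formula: Price = FV / (1 + r)^n
Substituting: Price = $10,000.00 / (1 + 0.1077)^6
Discount factor: (1.1077)^6 = 1.847281
Price = $10,000.00 / 1.847281 = $5,413.36

$5,413.36


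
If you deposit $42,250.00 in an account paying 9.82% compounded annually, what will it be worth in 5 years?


Formula: FV = P * (1 + r)^n
Substituting: FV = $42,250.00 * (1 + 0.0982)^5
Growth factor: (1.0982)^5 = 1.597376
FV = $42,250.00 * 1.597376 = $67,489.14

$67,489.14


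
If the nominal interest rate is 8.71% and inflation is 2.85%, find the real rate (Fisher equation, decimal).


Formula: (1 + r_real) = (1 + r_nom) / (1 + inflation)
Substituting: (1 + r_real) = 1.0871 / 1.0285
(1 + r_real) = 1.056976
r_real = 1.056976 - 1 = 0.056976

0.056976


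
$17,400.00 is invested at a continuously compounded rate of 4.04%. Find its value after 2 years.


Formula: FV = P * e^(r*t)
Exponent: r*t = 0.0404 * 2 = 0.0808
e^(0.0808) = 1.084154
FV = $17,400.00 * 1.084154 = $18,864.28

$18,864.28


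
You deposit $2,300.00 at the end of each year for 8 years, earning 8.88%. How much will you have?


Formula: FV = PMT * ((1+r)^n - 1) / r
Growth factor: (1 + 0.0888)^8 = 1.975081
Numerator: 1.975081 - 1 = 0.975081
FV = $2,300.00 * 0.975081 / 0.0888 = $25,255.47

$25,255.47


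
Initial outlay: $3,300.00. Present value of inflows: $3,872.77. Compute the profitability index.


Formula: PI = PV(cash flows) / initial investment
Substituting: PI = $3,872.77 / $3,300.00
PI = 1.1736

1.1736


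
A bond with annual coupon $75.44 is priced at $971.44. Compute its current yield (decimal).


Formula: Current yield = annual coupon / price
Substituting: CY = $75.44 / $971.44
CY = 0.077658

0.077658


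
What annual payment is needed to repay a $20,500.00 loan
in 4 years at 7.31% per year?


Formula: PMT = PV * r / (1 - (1+r)^(-n))
Denominator: 1 - (1 + 0.0731)^(-4) = 0.245882
Numerator: $20,500.00 * 0.0731 = 1498.55
PMT = 1498.55 / 0.245882 = $6,094.59

$6,094.59


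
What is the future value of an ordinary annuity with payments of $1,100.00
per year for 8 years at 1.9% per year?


Formula: FV = PMT * ((1+r)^n - 1) / r
Growth factor: (1 + 0.019)^8 = 1.162501
Numerator: 1.162501 - 1 = 0.162501
FV = $1,100.00 * 0.162501 / 0.019 = $9,407.97

$9,407.97


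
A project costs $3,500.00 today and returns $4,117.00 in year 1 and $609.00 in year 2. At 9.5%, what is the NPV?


Formula: NPV = C0 + C1/(1+r) + C2/(1+r)^2
Discount C1: $4,117.00 / (1 + 0.095) = $3,759.82
Discount C2: $609.00 / (1 + 0.095)^2 = $507.91
NPV = -$3,500.00 + $3,759.82 + $507.91 = $767.73

$767.73


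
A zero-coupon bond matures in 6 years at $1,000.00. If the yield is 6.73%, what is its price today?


Formula: Price = FV / (1 + r)^n
Substituting: Price = $1,000.00 / (1 + 0.0673)^6
Discount factor: (1.0673)^6 = 1.478152
Price = $1,000.00 / 1.478152 = $676.52

$676.52


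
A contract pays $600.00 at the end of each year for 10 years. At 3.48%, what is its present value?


Formula: PV = PMT * (1 - (1+r)^(-n)) / r
Discount factor: (1 + 0.0348)^(-10) = 0.71029
Bracket: 1 - 0.71029 = 0.28971
PV = $600.00 * 0.28971 / 0.0348 = $4,995.00

$4,995.00


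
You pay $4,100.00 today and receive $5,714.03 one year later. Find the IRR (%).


Formula: IRR = C1/C0 - 1
Substituting: IRR = $5,714.03 / $4,100.00 - 1
Ratio: 1.393666 - 1 = 0.393666
IRR = 39.3666%

39.3666%


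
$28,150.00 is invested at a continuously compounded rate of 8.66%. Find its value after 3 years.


Formula: FV = P * e^(r*t)
Exponent: r*t = 0.0866 * 3 = 0.2598
e^(0.2598) = 1.296671
FV = $28,150.00 * 1.296671 = $36,501.28

$36,501.28


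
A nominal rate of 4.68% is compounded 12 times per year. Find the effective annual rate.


Formula: EAR = (1 + r/m)^m - 1
Period rate: r/m = 0.0468 / 12 = 0.0039
Compounding: (1 + 0.0039)^12 = 1.047817
EAR = 1.047817 - 1 = 0.047817

0.047817


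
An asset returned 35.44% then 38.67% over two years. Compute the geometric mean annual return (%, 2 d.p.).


Formula: Geometric mean = ((1+r1)*(1+r2))^(1/2) - 1
Product: (1 + 0.3544) * (1 + 0.3867) = 1.3544 * 1.3867 = 1.878146
Square root: 1.878146^0.5 = 1.370455
Geometric mean = 1.370455 - 1 = 0.370455
As percentage: 37.05%

37.05%


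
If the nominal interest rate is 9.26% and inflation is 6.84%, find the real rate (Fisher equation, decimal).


Formula: (1 + r_real) = (1 + r_nom) / (1 + inflation)
Substituting: (1 + r_real) = 1.0926 / 1.0684
(1 + r_real) = 1.022651
r_real = 1.022651 - 1 = 0.022651

0.022651


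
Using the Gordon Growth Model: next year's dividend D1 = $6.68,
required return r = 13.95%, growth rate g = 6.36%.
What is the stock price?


Formula: P = D1 / (r - g)
Spread: r - g = 0.1395 - 0.0636 = 0.0759
Substituting: P = $6.68 / 0.0759
P = $88.01

$88.01


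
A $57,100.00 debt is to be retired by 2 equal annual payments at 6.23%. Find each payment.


Formula: PMT = PV * r / (1 - (1+r)^(-n))
Denominator: 1 - (1 + 0.0623)^(-2) = 0.113853
Numerator: $57,100.00 * 0.0623 = 3557.33
PMT = 3557.33 / 0.113853 = $31,244.86

$31,244.86


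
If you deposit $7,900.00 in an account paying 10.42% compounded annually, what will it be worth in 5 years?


Formula: FV = P * (1 + r)^n
Substituting: FV = $7,900.00 * (1 + 0.1042)^5
Growth factor: (1.1042)^5 = 1.641492
FV = $7,900.00 * 1.641492 = $12,967.79

$12,967.79


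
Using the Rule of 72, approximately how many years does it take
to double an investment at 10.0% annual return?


Formula: Years ≈ 72 / r
Substituting: Years ≈ 72 / 10.0
Years ≈ 7.2

7.2 years


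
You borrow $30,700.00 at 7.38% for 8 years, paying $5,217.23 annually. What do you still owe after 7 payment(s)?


Formula: Balance = PV*(1+r)^k - PMT*((1+r)^k - 1)/r
Growth: (1 + 0.0738)^7 = 1.646129
Accumulated factor: ((1+r)^k - 1)/r = 8.755132
Balance = $30,700.00 * 1.646129 - $5,217.23 * 8.755132
Balance = $4,858.62

$4,858.62


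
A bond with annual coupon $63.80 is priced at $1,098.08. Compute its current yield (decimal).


Formula: Current yield = annual coupon / price
Substituting: CY = $63.80 / $1,098.08
CY = 0.058101

0.058101


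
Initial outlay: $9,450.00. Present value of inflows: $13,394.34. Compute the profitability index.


Formula: PI = PV(cash flows) / initial investment
Substituting: PI = $13,394.34 / $9,450.00
PI = 1.4174

1.4174


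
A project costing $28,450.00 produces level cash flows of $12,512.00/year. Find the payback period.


Formula: Payback = investment / annual cash flow
Substituting: Payback = $28,450.00 / $12,512.00
Payback = 2.2738 years

2.2738 years


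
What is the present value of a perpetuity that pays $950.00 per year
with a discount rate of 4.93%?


Formula: PV = C / r
Substituting: PV = $950.00 / 0.0493
PV = $19,269.78

$19,269.78


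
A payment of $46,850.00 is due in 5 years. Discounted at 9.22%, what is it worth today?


Formula: PV = FV / (1 + r)^n
Substituting: PV = $46,850.00 / (1 + 0.0922)^5
Discount factor: (1.0922)^5 = 1.554214
PV = $46,850.00 / 1.554214 = $30,143.85

$30,143.85


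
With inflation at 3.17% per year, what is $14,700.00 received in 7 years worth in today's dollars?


Formula: Real value = nominal / (1 + inflation)^years
Price level: (1 + 0.0317)^7 = 1.244154
Real value = $14,700.00 / 1.244154 = $11,815.26

$11,815.26


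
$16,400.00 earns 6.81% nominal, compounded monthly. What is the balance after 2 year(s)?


Formula: FV = P * (1 + r/m)^(m*t)
Period rate: r/m = 0.0681 / 12 = 0.005675
Total periods: m*t = 12 * 2 = 24
Growth factor: (1 + 0.005675)^24 = 1.14547
FV = $16,400.00 * 1.14547 = $18,785.71

$18,785.71


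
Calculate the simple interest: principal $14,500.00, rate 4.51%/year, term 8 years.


Formula: I = P * r * t
Substituting: I = $14,500.00 * 0.0451 * 8
Step: I = $14,500.00 * 0.3608
I = $5,231.60

$5,231.60


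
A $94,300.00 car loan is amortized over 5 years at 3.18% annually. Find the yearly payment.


Formula: PMT = PV * r / (1 - (1+r)^(-n))
Denominator: 1 - (1 + 0.0318)^(-5) = 0.144889
Numerator: $94,300.00 * 0.0318 = 2998.74
PMT = 2998.74 / 0.144889 = $20,696.78

$20,696.78


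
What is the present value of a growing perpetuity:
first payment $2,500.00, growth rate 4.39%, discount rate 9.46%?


Formula: PV = C / (r - g)
Spread: r - g = 0.0946 - 0.0439 = 0.0507
Substituting: PV = $2,500.00 / 0.0507
PV = $49,309.66

$49,309.66


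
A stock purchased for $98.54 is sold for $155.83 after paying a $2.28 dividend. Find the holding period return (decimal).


Formula: HPR = (P1 - P0 + D) / P0
Gain: $155.83 - $98.54 + $2.28 = $59.57
HPR = $59.57 / $98.54 = 0.6045

0.6045


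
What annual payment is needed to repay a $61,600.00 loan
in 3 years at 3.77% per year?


Formula: PMT = PV * r / (1 - (1+r)^(-n))
Denominator: 1 - (1 + 0.0377)^(-3) = 0.105079
Numerator: $61,600.00 * 0.0377 = 2322.32
PMT = 2322.32 / 0.105079 = $22,100.64

$22,100.64


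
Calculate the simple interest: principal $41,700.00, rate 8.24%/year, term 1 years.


Formula: I = P * r * t
Substituting: I = $41,700.00 * 0.0824 * 1
Step: I = $41,700.00 * 0.0824
I = $3,436.08

$3,436.08


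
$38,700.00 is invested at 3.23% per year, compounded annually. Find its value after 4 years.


Formula: FV = P * (1 + r)^n
Substituting: FV = $38,700.00 * (1 + 0.0323)^4
Growth factor: (1.0323)^4 = 1.135596
FV = $38,700.00 * 1.135596 = $43,947.55

$43,947.55


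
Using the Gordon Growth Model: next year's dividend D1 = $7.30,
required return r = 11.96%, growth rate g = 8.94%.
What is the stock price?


Formula: P = D1 / (r - g)
Spread: r - g = 0.1196 - 0.0894 = 0.0302
Substituting: P = $7.30 / 0.0302
P = $241.72

$241.72


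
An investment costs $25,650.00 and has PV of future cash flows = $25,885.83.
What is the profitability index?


Formula: PI = PV(cash flows) / initial investment
Substituting: PI = $25,885.83 / $25,650.00
PI = 1.0092

1.0092


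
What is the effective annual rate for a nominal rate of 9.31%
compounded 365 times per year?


Formula: EAR = (1 + r/m)^m - 1
Period rate: r/m = 0.0931 / 365 = 0.000255
Compounding: (1 + 0.000255)^365 = 1.097558
EAR = 1.097558 - 1 = 0.097558

0.097558


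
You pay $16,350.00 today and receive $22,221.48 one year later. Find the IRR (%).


Formula: IRR = C1/C0 - 1
Substituting: IRR = $22,221.48 / $16,350.00 - 1
Ratio: 1.359112 - 1 = 0.359112
IRR = 35.9112%

35.9112%


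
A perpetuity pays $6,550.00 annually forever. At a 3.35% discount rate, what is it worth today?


Formula: PV = C / r
Substituting: PV = $6,550.00 / 0.0335
PV = $195,522.39

$195,522.39


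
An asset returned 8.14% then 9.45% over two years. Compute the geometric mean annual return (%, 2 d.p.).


Formula: Geometric mean = ((1+r1)*(1+r2))^(1/2) - 1
Product: (1 + 0.0814) * (1 + 0.0945) = 1.0814 * 1.0945 = 1.183592
Square root: 1.183592^0.5 = 1.08793
Geometric mean = 1.08793 - 1 = 0.08793
As percentage: 8.79%

8.79%


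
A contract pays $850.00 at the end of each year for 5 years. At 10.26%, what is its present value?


Formula: PV = PMT * (1 - (1+r)^(-n)) / r
Discount factor: (1 + 0.1026)^(-5) = 0.613635
Bracket: 1 - 0.613635 = 0.386365
PV = $850.00 * 0.386365 / 0.1026 = $3,200.88

$3,200.88


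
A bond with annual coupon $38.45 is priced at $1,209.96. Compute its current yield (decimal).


Formula: Current yield = annual coupon / price
Substituting: CY = $38.45 / $1,209.96
CY = 0.031778

0.031778


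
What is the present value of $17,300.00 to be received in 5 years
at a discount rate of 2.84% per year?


Formula: PV = FV / (1 + r)^n
Substituting: PV = $17,300.00 / (1 + 0.0284)^5
Discount factor: (1.0284)^5 = 1.150298
PV = $17,300.00 / 1.150298 = $15,039.58

$15,039.58


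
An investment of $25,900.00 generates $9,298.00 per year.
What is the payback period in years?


Formula: Payback = investment / annual cash flow
Substituting: Payback = $25,900.00 / $9,298.00
Payback = 2.7855 years

2.7855 years


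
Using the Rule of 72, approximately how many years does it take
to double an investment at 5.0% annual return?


Formula: Years ≈ 72 / r
Substituting: Years ≈ 72 / 5.0
Years ≈ 14.4

14.4 years


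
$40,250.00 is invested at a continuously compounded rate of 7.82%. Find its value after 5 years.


Formula: FV = P * e^(r*t)
Exponent: r*t = 0.0782 * 5 = 0.391
e^(0.391) = 1.478459
FV = $40,250.00 * 1.478459 = $59,507.96

$59,507.96


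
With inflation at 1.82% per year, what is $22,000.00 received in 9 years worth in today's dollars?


Formula: Real value = nominal / (1 + inflation)^years
Price level: (1 + 0.0182)^9 = 1.176245
Real value = $22,000.00 / 1.176245 = $18,703.58

$18,703.58


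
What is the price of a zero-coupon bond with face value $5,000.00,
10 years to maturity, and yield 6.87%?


Formula: Price = FV / (1 + r)^n
Substituting: Price = $5,000.00 / (1 + 0.0687)^10
Discount factor: (1.0687)^10 = 1.943382
Price = $5,000.00 / 1.943382 = $2,572.83

$2,572.83


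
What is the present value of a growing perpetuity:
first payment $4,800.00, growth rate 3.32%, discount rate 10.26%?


Formula: PV = C / (r - g)
Spread: r - g = 0.1026 - 0.0332 = 0.0694
Substituting: PV = $4,800.00 / 0.0694
PV = $69,164.27

$69,164.27


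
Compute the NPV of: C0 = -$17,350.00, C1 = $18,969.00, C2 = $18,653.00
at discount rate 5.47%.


Formula: NPV = C0 + C1/(1+r) + C2/(1+r)^2
Discount C1: $18,969.00 / (1 + 0.0547) = $17,985.21
Discount C2: $18,653.00 / (1 + 0.0547)^2 = $16,768.37
NPV = -$17,350.00 + $17,985.21 + $16,768.37 = $17,403.58

$17,403.58


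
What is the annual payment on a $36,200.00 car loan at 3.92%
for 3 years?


Formula: PMT = PV * r / (1 - (1+r)^(-n))
Denominator: 1 - (1 + 0.0392)^(-3) = 0.108949
Numerator: $36,200.00 * 0.0392 = 1419.04
PMT = 1419.04 / 0.108949 = $13,024.82

$13,024.82


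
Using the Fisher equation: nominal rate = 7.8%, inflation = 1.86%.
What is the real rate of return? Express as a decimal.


Formula: (1 + r_real) = (1 + r_nom) / (1 + inflation)
Substituting: (1 + r_real) = 1.078 / 1.0186
(1 + r_real) = 1.058315
r_real = 1.058315 - 1 = 0.058315

0.058315


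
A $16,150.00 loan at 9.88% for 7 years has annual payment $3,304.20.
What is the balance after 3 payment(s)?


Formula: Balance = PV*(1+r)^k - PMT*((1+r)^k - 1)/r
Growth: (1 + 0.0988)^3 = 1.326649
Accumulated factor: ((1+r)^k - 1)/r = 3.306161
Balance = $16,150.00 * 1.326649 - $3,304.20 * 3.306161
Balance = $10,501.16

$10,501.16


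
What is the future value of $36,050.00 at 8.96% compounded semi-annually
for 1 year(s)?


Formula: FV = P * (1 + r/m)^(m*t)
Period rate: r/m = 0.0896 / 2 = 0.0448
Total periods: m*t = 2 * 1 = 2
Growth factor: (1 + 0.0448)^2 = 1.091607
FV = $36,050.00 * 1.091607 = $39,352.43

$39,352.43


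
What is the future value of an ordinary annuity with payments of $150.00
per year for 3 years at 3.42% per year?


Formula: FV = PMT * ((1+r)^n - 1) / r
Growth factor: (1 + 0.0342)^3 = 1.106149
Numerator: 1.106149 - 1 = 0.106149
FV = $150.00 * 0.106149 / 0.0342 = $465.57

$465.57


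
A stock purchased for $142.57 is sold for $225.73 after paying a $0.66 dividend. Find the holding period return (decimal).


Formula: HPR = (P1 - P0 + D) / P0
Gain: $225.73 - $142.57 + $0.66 = $83.82
HPR = $83.82 / $142.57 = 0.5879

0.5879


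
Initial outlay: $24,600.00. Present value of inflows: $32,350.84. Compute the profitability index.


Formula: PI = PV(cash flows) / initial investment
Substituting: PI = $32,350.84 / $24,600.00
PI = 1.3151

1.3151


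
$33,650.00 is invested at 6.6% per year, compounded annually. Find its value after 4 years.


Formula: FV = P * (1 + r)^n
Substituting: FV = $33,650.00 * (1 + 0.066)^4
Growth factor: (1.066)^4 = 1.291305
FV = $33,650.00 * 1.291305 = $43,452.41

$43,452.41


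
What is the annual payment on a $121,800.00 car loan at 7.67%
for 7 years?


Formula: PMT = PV * r / (1 - (1+r)^(-n))
Denominator: 1 - (1 + 0.0767)^(-7) = 0.403875
Numerator: $121,800.00 * 0.0767 = 9342.06
PMT = 9342.06 / 0.403875 = $23,131.04

$23,131.04


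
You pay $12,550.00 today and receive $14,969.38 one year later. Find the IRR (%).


Formula: IRR = C1/C0 - 1
Substituting: IRR = $14,969.38 / $12,550.00 - 1
Ratio: 1.192779 - 1 = 0.192779
IRR = 19.2779%

19.2779%


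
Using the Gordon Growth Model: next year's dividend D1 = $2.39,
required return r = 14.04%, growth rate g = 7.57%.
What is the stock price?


Formula: P = D1 / (r - g)
Spread: r - g = 0.1404 - 0.0757 = 0.0647
Substituting: P = $2.39 / 0.0647
P = $36.94

$36.94


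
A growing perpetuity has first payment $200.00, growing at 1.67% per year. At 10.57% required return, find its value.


Formula: PV = C / (r - g)
Spread: r - g = 0.1057 - 0.0167 = 0.089
Substituting: PV = $200.00 / 0.089
PV = $2,247.19

$2,247.19


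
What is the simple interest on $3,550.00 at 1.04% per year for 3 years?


Formula: I = P * r * t
Substituting: I = $3,550.00 * 0.0104 * 3
Step: I = $3,550.00 * 0.0312
I = $110.76

$110.76
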